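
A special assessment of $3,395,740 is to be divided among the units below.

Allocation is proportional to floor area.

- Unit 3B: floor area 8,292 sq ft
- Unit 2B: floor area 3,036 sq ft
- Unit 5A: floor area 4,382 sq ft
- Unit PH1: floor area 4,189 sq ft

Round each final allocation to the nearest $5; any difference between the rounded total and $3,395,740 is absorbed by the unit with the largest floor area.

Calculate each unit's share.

Sum of floor area: 19,899.
Raw shares: Unit 3B 8,292/19,899 × $3,395,740 = 1,415,019.65; Unit 2B 3,036/19,899 × $3,395,740 = 518,089.68; Unit 5A 4,382/19,899 × $3,395,740 = 747,782.94; Unit PH1 4,189/19,899 × $3,395,740 = 714,847.72.
After rounding ($5): Unit 3B $1,415,020; Unit 2B $518,090; Unit 5A $747,785; Unit PH1 $714,850. Sum = $3,395,745.
Difference $3,395,740 − $3,395,745 = −$5 applied to largest floor area (Unit 3B): Unit 3B becomes $1,415,015.

Unit 3B: $1,415,015 · Unit 2B: $518,090 · Unit 5A: $747,785 · Unit PH1: $714,850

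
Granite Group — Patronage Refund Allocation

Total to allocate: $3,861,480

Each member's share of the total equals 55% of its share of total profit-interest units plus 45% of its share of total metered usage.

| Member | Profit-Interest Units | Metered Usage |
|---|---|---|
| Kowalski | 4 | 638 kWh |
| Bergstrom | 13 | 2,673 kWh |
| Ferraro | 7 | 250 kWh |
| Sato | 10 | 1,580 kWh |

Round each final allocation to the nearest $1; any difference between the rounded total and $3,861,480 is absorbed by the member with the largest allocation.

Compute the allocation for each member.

Profit-interest units total 34; metered usage total 5,141.
Combined weights (55% profit-interest units + 45% metered usage): Kowalski 0.1206; Bergstrom 0.4443; Ferraro 0.1351; Sato 0.3001.
Pro-rata amounts: Kowalski 465,505.46; Bergstrom 1,715,524.69; Ferraro 521,756.21; Sato 1,158,693.64.
At nearest $1: Kowalski $465,505; Bergstrom $1,715,525; Ferraro $521,756; Sato $1,158,694. Sum = $3,861,480.
No rounding difference to absorb.

Kowalski: $465,505 · Bergstrom: $1,715,525 · Ferraro: $521,756 · Sato: $1,158,694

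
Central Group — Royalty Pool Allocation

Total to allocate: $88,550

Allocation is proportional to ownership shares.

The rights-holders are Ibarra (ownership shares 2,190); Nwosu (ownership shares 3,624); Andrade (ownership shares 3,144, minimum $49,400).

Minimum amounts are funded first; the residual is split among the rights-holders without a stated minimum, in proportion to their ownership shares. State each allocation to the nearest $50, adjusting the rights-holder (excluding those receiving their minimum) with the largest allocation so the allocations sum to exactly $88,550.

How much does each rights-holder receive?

Ibarra: $14,750 · Nwosu: $24,400 · Andrade: $49,400

Guaranteed amounts: Andrade $49,400. Remaining pool $39,150.
Remaining pool split over remaining ownership shares 5,814: Ibarra 14,746.90 → $14,750; Nwosu 24,403.10 → $24,400.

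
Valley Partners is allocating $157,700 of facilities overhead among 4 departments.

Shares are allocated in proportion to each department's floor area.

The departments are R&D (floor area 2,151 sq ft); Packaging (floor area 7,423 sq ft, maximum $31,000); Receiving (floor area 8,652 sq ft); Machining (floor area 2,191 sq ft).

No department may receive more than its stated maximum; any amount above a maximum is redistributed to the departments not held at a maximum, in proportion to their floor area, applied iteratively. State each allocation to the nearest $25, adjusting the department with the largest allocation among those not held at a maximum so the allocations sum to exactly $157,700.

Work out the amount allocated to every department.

Combined floor area = 20,417.
Proportional shares (ignoring caps): R&D 16,614.23; Packaging 57,334.92; Receiving 66,827.66; Machining 16,923.19.
Held at cap: Packaging ($31,000); residual $126,700 reallocated over remaining floor area 12,994.
Redistributed shares: R&D 20,973.66 → $20,975; Receiving 84,362.66 → $84,375; Machining 21,363.68 → $21,375.
Rounding difference −$25 applied to Receiving → $84,350.

R&D: $20,975 · Packaging: $31,000 · Receiving: $84,350 · Machining: $21,375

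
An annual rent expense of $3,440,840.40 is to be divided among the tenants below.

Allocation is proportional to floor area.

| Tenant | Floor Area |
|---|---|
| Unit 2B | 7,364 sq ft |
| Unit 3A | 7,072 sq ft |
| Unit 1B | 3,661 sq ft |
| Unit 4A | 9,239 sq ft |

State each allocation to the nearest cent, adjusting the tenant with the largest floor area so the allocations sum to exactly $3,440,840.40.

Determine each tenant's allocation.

Total floor area = 7,364 + 7,072 + 3,661 + 9,239 = 27,336.
Pro-rata amounts: Unit 2B 926,922.3261; Unit 3A 890,167.6657; Unit 1B 460,817.8484; Unit 4A 1,162,932.5598.
After rounding (cent): Unit 2B $926,922.33; Unit 3A $890,167.67; Unit 1B $460,817.85; Unit 4A $1,162,932.56. Sum = $3,440,840.41.
Difference $3,440,840.40 − $3,440,840.41 = −$0.01 applied to largest floor area (Unit 4A): Unit 4A becomes $1,162,932.55.

Unit 2B: $926,922.33 | Unit 3A: $890,167.67 | Unit 1B: $460,817.85 | Unit 4A: $1,162,932.55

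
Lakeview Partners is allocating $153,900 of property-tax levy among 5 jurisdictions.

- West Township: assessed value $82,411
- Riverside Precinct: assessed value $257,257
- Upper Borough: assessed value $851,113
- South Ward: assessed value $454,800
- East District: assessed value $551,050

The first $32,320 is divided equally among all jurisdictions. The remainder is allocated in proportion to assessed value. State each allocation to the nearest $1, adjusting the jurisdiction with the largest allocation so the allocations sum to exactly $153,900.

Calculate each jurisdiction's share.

$32,320 shared equally gives $6,464 per jurisdiction.
Remainder $121,580 by assessed value (total 2,196,631): West Township 4,561.32 → $4,561; Riverside Precinct 14,238.76 → $14,239; Upper Borough 47,107.74 → $47,108; South Ward 25,172.45 → $25,172; East District 30,499.73 → $30,500.
Totals: West Township $6,464 + $4,561 = $11,025; Riverside Precinct $6,464 + $14,239 = $20,703; Upper Borough $6,464 + $47,108 = $53,572; South Ward $6,464 + $25,172 = $31,636; East District $6,464 + $30,500 = $36,964.

West Township: $11,025 · Riverside Precinct: $20,703 · Upper Borough: $53,572 · South Ward: $31,636 · East District: $36,964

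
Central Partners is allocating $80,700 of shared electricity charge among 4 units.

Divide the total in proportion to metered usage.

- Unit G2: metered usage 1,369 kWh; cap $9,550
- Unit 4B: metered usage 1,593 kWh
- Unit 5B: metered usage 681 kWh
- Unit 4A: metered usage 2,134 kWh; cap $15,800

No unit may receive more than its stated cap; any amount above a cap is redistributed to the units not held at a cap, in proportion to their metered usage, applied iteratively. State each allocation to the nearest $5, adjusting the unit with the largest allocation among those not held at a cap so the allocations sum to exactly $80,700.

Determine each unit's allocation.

Unit G2: $9,550 · Unit 4B: $38,775 · Unit 5B: $16,575 · Unit 4A: $15,800

Combined metered usage = 5,777.
Unconstrained shares: Unit G2 19,123.82; Unit 4B 22,252.92; Unit 5B 9,513.02; Unit 4A 29,810.25.
Cap binds for Unit G2 ($9,550), Unit 4A ($15,800); balance $55,350 reallocated over remaining metered usage 2,274.
Redistributed shares: Unit 4B 38,774.21 → $38,775; Unit 5B 16,575.79 → $16,575.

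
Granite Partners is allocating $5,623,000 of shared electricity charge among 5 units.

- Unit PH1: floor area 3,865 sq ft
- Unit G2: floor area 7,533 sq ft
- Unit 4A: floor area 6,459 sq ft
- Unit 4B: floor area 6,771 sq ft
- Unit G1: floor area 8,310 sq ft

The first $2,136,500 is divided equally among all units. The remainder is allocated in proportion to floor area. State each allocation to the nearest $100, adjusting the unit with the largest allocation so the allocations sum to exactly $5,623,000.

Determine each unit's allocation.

Unit PH1: $836,400 · Unit G2: $1,224,700 · Unit 4A: $1,111,000 · Unit 4B: $1,144,000 · Unit G1: $1,306,900

First tranche $2,136,500 split equally: $427,300 each.
Remainder $3,486,500 by floor area (total 32,938): Unit PH1 409,111.74 → $409,100; Unit G2 797,370.95 → $797,400; Unit 4A 683,687.64 → $683,700; Unit 4B 716,712.96 → $716,700; Unit G1 879,616.70 → $879,600.
Totals: Unit PH1 $427,300 + $409,100 = $836,400; Unit G2 $427,300 + $797,400 = $1,224,700; Unit 4A $427,300 + $683,700 = $1,111,000; Unit 4B $427,300 + $716,700 = $1,144,000; Unit G1 $427,300 + $879,600 = $1,306,900.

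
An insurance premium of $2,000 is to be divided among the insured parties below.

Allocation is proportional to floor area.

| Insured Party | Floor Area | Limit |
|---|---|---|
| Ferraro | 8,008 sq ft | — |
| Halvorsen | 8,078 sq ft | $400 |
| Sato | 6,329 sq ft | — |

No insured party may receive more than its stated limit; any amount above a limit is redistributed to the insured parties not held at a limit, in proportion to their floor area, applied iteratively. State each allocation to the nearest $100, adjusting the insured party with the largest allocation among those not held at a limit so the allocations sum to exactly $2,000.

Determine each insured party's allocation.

Floor area total: 22,415.
Pro-rata shares before constraints: Ferraro 714.52; Halvorsen 720.77; Sato 564.71.
Cap binds for Halvorsen ($400); residual $1,600 reallocated over remaining floor area 14,337.
Remaining shares: Ferraro 893.69 → $900; Sato 706.31 → $700.

Ferraro: $900 | Halvorsen: $400 | Sato: $700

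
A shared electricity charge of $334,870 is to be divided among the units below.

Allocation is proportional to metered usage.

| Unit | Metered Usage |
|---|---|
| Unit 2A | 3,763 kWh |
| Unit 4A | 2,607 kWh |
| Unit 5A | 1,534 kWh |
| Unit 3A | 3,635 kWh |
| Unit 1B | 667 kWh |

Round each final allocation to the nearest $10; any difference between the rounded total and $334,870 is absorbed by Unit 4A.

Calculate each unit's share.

Unit 2A: $103,240 | Unit 4A: $71,510 | Unit 5A: $42,090 | Unit 3A: $99,730 | Unit 1B: $18,300

Combined metered usage = 12,206.
Raw shares: Unit 2A 3,763/12,206 × $334,870 = 103,237.41; Unit 4A 2,607/12,206 × $334,870 = 71,522.70; Unit 5A 1,534/12,206 × $334,870 = 42,085.09; Unit 3A 3,635/12,206 × $334,870 = 99,725.75; Unit 1B 667/12,206 × $334,870 = 18,299.06.
After rounding ($10): Unit 2A $103,240; Unit 4A $71,520; Unit 5A $42,090; Unit 3A $99,730; Unit 1B $18,300. Sum = $334,880.
Difference $334,870 − $334,880 = −$10 applied to Unit 4A: Unit 4A becomes $71,510.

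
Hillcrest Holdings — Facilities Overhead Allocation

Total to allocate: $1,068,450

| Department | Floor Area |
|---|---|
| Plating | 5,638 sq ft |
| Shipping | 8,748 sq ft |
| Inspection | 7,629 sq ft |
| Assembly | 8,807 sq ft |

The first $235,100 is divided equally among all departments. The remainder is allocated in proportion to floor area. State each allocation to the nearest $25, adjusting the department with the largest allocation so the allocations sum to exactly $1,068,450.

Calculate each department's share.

Plating: $211,200 | Shipping: $295,300 | Inspection: $265,050 | Assembly: $296,900

First tranche $235,100 split equally: $58,775 each.
Remainder $833,350 by floor area (total 30,822): Plating 152,437.46 → $152,425; Shipping 236,524.10 → $236,525; Inspection 206,269.13 → $206,275; Assembly 238,119.31 → $238,125.
Totals: Plating $58,775 + $152,425 = $211,200; Shipping $58,775 + $236,525 = $295,300; Inspection $58,775 + $206,275 = $265,050; Assembly $58,775 + $238,125 = $296,900.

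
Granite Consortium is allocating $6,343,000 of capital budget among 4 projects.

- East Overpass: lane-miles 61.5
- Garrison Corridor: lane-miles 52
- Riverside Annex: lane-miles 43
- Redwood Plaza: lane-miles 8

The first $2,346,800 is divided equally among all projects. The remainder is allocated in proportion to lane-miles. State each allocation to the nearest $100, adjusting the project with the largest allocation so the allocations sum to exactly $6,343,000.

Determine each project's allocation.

First tranche $2,346,800 split equally: $586,700 each.
Remainder $3,996,200 by lane-miles (total 164.5): East Overpass 1,494,020.06 → $1,494,000; Garrison Corridor 1,263,236.47 → $1,263,200; Riverside Annex 1,044,599.39 → $1,044,600; Redwood Plaza 194,344.07 → $194,300.
Rounding difference +$100 on remainder applied to East Overpass.
Totals: East Overpass $586,700 + $1,494,100 = $2,080,800; Garrison Corridor $586,700 + $1,263,200 = $1,849,900; Riverside Annex $586,700 + $1,044,600 = $1,631,300; Redwood Plaza $586,700 + $194,300 = $781,000.

East Overpass: $2,080,800 | Garrison Corridor: $1,849,900 | Riverside Annex: $1,631,300 | Redwood Plaza: $781,000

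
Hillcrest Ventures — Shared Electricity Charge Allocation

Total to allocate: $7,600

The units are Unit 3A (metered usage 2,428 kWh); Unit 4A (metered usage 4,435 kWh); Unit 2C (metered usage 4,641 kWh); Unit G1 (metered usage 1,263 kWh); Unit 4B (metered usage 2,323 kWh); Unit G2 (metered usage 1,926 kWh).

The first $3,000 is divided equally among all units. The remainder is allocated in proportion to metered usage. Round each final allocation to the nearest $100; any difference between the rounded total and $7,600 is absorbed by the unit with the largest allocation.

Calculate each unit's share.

Unit 3A: $1,200 | Unit 4A: $1,700 | Unit 2C: $1,800 | Unit G1: $800 | Unit 4B: $1,100 | Unit G2: $1,000

$3,000 shared equally gives $500 per unit.
Remainder $4,600 by metered usage (total 17,016): Unit 3A 656.37 → $700; Unit 4A 1,198.93 → $1,200; Unit 2C 1,254.62 → $1,300; Unit G1 341.43 → $300; Unit 4B 627.99 → $600; Unit G2 520.66 → $500.
Totals: Unit 3A $500 + $700 = $1,200; Unit 4A $500 + $1,200 = $1,700; Unit 2C $500 + $1,300 = $1,800; Unit G1 $500 + $300 = $800; Unit 4B $500 + $600 = $1,100; Unit G2 $500 + $500 = $1,000.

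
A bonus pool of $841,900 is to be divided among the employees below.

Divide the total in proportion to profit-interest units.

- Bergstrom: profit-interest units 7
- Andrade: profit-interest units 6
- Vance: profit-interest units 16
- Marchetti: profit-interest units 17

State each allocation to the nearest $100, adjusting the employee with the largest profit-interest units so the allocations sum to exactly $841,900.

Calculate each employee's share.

Profit-interest units total: 46.
Pro-rata amounts: Bergstrom 7/46 × $841,900 = 128,115.22; Andrade 6/46 × $841,900 = 109,813.04; Vance 16/46 × $841,900 = 292,834.78; Marchetti 17/46 × $841,900 = 311,136.96.
Rounded to nearest $100: Bergstrom $128,100; Andrade $109,800; Vance $292,800; Marchetti $311,100. Sum = $841,800.
Difference $841,900 − $841,800 = +$100 applied to largest profit-interest units (Marchetti): Marchetti becomes $311,200.

Bergstrom: $128,100 | Andrade: $109,800 | Vance: $292,800 | Marchetti: $311,200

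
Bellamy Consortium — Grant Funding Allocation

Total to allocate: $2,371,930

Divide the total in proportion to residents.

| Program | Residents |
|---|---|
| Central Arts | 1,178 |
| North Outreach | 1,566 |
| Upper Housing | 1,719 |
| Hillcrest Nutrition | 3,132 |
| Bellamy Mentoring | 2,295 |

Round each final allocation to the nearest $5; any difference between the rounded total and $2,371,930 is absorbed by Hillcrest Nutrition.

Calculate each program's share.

Central Arts: $282,520 · North Outreach: $375,575 · Upper Housing: $412,270 · Hillcrest Nutrition: $751,155 · Bellamy Mentoring: $550,410

Residents total: 9,890.
Raw shares: Central Arts 1,178/9,890 × $2,371,930 = 282,521.09; North Outreach 1,566/9,890 × $2,371,930 = 375,575.57; Upper Housing 1,719/9,890 × $2,371,930 = 412,269.73; Hillcrest Nutrition 3,132/9,890 × $2,371,930 = 751,151.14; Bellamy Mentoring 2,295/9,890 × $2,371,930 = 550,412.47.
After rounding ($5): Central Arts $282,520; North Outreach $375,575; Upper Housing $412,270; Hillcrest Nutrition $751,150; Bellamy Mentoring $550,410. Sum = $2,371,925.
Difference $2,371,930 − $2,371,925 = +$5 applied to Hillcrest Nutrition: Hillcrest Nutrition becomes $751,155.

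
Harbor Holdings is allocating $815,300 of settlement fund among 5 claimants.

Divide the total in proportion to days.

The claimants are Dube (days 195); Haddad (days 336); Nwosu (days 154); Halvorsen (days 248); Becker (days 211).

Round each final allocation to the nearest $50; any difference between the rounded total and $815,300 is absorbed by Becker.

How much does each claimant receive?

Total days = 1,144.
Raw shares: Dube 195/1,144 × $815,300 = 138,971.59; Haddad 336/1,144 × $815,300 = 239,458.74; Nwosu 154/1,144 × $815,300 = 109,751.92; Halvorsen 248/1,144 × $815,300 = 176,743.36; Becker 211/1,144 × $815,300 = 150,374.39.
After rounding ($50): Dube $138,950; Haddad $239,450; Nwosu $109,750; Halvorsen $176,750; Becker $150,350. Sum = $815,250.
Difference $815,300 − $815,250 = +$50 applied to Becker: Becker becomes $150,400.

Dube: $138,950 · Haddad: $239,450 · Nwosu: $109,750 · Halvorsen: $176,750 · Becker: $150,400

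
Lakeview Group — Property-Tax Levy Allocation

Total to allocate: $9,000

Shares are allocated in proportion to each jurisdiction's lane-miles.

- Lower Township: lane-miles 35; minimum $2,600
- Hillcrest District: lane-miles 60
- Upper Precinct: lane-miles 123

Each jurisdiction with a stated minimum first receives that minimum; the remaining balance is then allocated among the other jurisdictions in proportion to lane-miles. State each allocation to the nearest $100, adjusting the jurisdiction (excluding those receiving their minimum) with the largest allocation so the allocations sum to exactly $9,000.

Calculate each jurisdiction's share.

Fund the minimums — Lower Township $2,600. Remaining pool $6,400.
Remaining pool split over remaining lane-miles 183: Hillcrest District 2,098.36 → $2,100; Upper Precinct 4,301.64 → $4,300.

Lower Township: $2,600 | Hillcrest District: $2,100 | Upper Precinct: $4,300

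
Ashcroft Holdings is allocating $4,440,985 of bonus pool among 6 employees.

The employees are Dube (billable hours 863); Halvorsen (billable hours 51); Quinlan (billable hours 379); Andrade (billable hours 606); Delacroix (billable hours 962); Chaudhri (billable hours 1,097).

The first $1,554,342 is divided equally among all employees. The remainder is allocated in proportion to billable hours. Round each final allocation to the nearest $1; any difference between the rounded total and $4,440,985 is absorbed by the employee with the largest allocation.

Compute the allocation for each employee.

$1,554,342 shared equally gives $259,057 per employee.
Remainder $2,886,643 by billable hours (total 3,958): Dube 629,401.95 → $629,402; Halvorsen 37,195.25 → $37,195; Quinlan 276,411.75 → $276,412; Andrade 441,967.07 → $441,967; Delacroix 701,604.49 → $701,604; Chaudhri 800,062.499 → $800,062.
Rounding difference +$1 on remainder applied to Chaudhri.
Totals: Dube $259,057 + $629,402 = $888,459; Halvorsen $259,057 + $37,195 = $296,252; Quinlan $259,057 + $276,412 = $535,469; Andrade $259,057 + $441,967 = $701,024; Delacroix $259,057 + $701,604 = $960,661; Chaudhri $259,057 + $800,063 = $1,059,120.

Dube: $888,459 · Halvorsen: $296,252 · Quinlan: $535,469 · Andrade: $701,024 · Delacroix: $960,661 · Chaudhri: $1,059,120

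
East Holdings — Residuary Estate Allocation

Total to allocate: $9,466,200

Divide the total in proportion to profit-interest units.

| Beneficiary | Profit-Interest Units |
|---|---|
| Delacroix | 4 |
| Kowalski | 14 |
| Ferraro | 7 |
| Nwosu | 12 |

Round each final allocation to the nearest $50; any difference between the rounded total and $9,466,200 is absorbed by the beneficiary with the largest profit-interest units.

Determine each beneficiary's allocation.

Delacroix: $1,023,350; Kowalski: $3,581,850; Ferraro: $1,790,900; Nwosu: $3,070,100

Profit-interest units total: 4 + 14 + 7 + 12 = 37.
Unrounded shares: Delacroix 1,023,372.97; Kowalski 3,581,805.41; Ferraro 1,790,902.70; Nwosu 3,070,118.92.
At nearest $50: Delacroix $1,023,350; Kowalski $3,581,800; Ferraro $1,790,900; Nwosu $3,070,100. Sum = $9,466,150.
Difference $9,466,200 − $9,466,150 = +$50 applied to largest profit-interest units (Kowalski): Kowalski becomes $3,581,850.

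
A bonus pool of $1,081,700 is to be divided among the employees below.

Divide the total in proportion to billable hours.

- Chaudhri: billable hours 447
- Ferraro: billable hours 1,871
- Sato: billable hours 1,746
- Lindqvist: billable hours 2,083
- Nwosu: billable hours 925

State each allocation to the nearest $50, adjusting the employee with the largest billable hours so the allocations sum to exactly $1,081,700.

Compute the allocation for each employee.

Total billable hours = 447 + 1,871 + 1,746 + 2,083 + 925 = 7,072.
Raw shares: Chaudhri 68,371.03; Ferraro 286,179.40; Sato 267,059.98; Lindqvist 318,605.92; Nwosu 141,483.67.
At nearest $50: Chaudhri $68,350; Ferraro $286,200; Sato $267,050; Lindqvist $318,600; Nwosu $141,500. Sum = $1,081,700.
Rounded total matches; no reconciliation needed.

Chaudhri: $68,350 · Ferraro: $286,200 · Sato: $267,050 · Lindqvist: $318,600 · Nwosu: $141,500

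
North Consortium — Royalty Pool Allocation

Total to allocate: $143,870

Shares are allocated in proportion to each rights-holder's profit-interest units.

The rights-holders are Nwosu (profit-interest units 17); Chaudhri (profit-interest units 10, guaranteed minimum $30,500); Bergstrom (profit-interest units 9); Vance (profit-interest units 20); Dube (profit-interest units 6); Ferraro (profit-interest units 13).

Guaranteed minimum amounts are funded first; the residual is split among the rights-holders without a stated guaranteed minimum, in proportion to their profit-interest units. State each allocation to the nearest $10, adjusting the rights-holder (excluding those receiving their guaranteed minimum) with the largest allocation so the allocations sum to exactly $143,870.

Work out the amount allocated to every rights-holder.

Fund the minimums — Chaudhri $30,500. Remaining pool $113,370.
Remaining pool split over remaining profit-interest units 65: Nwosu 29,650.62 → $29,650; Bergstrom 15,697.38 → $15,700; Vance 34,883.08 → $34,880; Dube 10,464.92 → $10,460; Ferraro 22,674.00 → $22,670.
Rounding difference +$10 applied to Vance → $34,890.

Nwosu: $29,650 | Chaudhri: $30,500 | Bergstrom: $15,700 | Vance: $34,890 | Dube: $10,460 | Ferraro: $22,670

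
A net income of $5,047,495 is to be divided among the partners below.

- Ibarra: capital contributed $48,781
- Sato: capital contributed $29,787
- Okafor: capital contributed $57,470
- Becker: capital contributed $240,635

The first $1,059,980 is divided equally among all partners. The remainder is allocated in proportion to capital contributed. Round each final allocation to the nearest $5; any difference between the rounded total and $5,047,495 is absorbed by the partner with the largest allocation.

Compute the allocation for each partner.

Ibarra: $781,400 · Sato: $580,325 · Okafor: $873,380 · Becker: $2,812,390

$1,059,980 shared equally gives $264,995 per partner.
Remainder $3,987,515 by capital contributed (total 376,673): Ibarra 516,402.74 → $516,405; Sato 315,329.50 → $315,330; Okafor 608,385.75 → $608,385; Becker 2,547,397.00 → $2,547,395.
Totals: Ibarra $264,995 + $516,405 = $781,400; Sato $264,995 + $315,330 = $580,325; Okafor $264,995 + $608,385 = $873,380; Becker $264,995 + $2,547,395 = $2,812,390.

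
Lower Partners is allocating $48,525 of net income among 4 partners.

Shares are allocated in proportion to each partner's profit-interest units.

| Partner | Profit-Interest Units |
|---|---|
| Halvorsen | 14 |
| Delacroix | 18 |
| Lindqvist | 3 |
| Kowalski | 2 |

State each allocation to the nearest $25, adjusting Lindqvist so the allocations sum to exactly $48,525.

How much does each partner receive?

Total profit-interest units = 37.
Pro-rata amounts: Halvorsen 14/37 × $48,525 = 18,360.81; Delacroix 18/37 × $48,525 = 23,606.76; Lindqvist 3/37 × $48,525 = 3,934.46; Kowalski 2/37 × $48,525 = 2,622.97.
At nearest $25: Halvorsen $18,350; Delacroix $23,600; Lindqvist $3,925; Kowalski $2,625. Sum = $48,500.
Difference $48,525 − $48,500 = +$25 applied to Lindqvist: Lindqvist becomes $3,950.

Halvorsen: $18,350; Delacroix: $23,600; Lindqvist: $3,950; Kowalski: $2,625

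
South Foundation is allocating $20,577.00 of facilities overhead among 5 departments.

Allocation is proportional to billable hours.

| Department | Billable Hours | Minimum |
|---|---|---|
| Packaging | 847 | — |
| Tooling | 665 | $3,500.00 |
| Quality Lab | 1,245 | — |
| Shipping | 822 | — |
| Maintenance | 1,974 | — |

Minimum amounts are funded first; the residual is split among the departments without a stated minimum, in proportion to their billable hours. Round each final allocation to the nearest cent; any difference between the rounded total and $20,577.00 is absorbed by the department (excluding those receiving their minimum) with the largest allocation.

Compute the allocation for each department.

Packaging: $2,959.13; Tooling: $3,500.00; Quality Lab: $4,349.60; Shipping: $2,871.79; Maintenance: $6,896.48

Minimums first: Tooling $3,500.00. Residual $17,077.00.
Residual split over remaining billable hours 4,888: Packaging 2,959.1283 → $2,959.13; Quality Lab 4,349.6041 → $4,349.60; Shipping 2,871.7868 → $2,871.79; Maintenance 6,896.4808 → $6,896.48.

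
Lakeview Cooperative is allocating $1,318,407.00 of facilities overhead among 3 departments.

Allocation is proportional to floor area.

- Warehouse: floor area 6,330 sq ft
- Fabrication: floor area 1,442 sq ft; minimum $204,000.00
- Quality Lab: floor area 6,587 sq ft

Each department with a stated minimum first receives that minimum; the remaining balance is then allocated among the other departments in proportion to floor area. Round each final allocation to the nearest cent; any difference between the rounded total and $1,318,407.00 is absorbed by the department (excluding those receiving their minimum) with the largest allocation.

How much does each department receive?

Guaranteed amounts: Fabrication $204,000.00. Balance $1,114,407.00.
Balance split over remaining floor area 12,917: Warehouse 546,117.2339 → $546,117.23; Quality Lab 568,289.7661 → $568,289.77.

Warehouse: $546,117.23; Fabrication: $204,000.00; Quality Lab: $568,289.77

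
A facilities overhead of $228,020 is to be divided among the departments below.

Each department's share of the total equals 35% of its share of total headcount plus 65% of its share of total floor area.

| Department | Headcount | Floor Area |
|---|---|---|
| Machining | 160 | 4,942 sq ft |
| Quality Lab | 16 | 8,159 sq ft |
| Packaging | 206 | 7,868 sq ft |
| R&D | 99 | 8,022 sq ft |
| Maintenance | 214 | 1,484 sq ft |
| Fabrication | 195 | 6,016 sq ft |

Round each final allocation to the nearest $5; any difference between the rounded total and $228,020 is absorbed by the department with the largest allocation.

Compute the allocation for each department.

Totals — headcount 890, floor area 36,491.
Combined weights (35% headcount + 65% floor area): Machining 0.1510; Quality Lab 0.1516; Packaging 0.2212; R&D 0.1818; Maintenance 0.1106; Fabrication 0.1838.
Proportional shares: Machining 34,419.91; Quality Lab 34,573.59; Packaging 50,429.10; R&D 41,459.82; Maintenance 25,217.01; Fabrication 41,920.58.
Rounded to nearest $5: Machining $34,420; Quality Lab $34,575; Packaging $50,430; R&D $41,460; Maintenance $25,215; Fabrication $41,920. Sum = $228,020.
Sum already equals the total — no adjustment.

Machining: $34,420; Quality Lab: $34,575; Packaging: $50,430; R&D: $41,460; Maintenance: $25,215; Fabrication: $41,920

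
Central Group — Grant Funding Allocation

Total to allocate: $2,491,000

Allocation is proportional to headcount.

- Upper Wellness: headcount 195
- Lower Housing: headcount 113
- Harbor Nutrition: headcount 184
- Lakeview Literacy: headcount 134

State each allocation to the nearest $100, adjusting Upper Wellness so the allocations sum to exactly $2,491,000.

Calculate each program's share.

Sum of headcount: 626.
Pro-rata amounts: Upper Wellness 195/626 × $2,491,000 = 775,950.48; Lower Housing 113/626 × $2,491,000 = 449,653.35; Harbor Nutrition 184/626 × $2,491,000 = 732,178.91; Lakeview Literacy 134/626 × $2,491,000 = 533,217.25.
Rounded to nearest $100: Upper Wellness $776,000; Lower Housing $449,700; Harbor Nutrition $732,200; Lakeview Literacy $533,200. Sum = $2,491,100.
Difference $2,491,000 − $2,491,100 = −$100 applied to Upper Wellness: Upper Wellness becomes $775,900.

Upper Wellness: $775,900; Lower Housing: $449,700; Harbor Nutrition: $732,200; Lakeview Literacy: $533,200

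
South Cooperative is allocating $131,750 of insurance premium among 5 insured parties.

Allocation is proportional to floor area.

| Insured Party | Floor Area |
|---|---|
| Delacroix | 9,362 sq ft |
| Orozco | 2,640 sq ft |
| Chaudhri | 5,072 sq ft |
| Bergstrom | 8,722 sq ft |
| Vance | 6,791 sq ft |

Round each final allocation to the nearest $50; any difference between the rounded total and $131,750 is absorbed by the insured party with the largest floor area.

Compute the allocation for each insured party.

Delacroix: $37,900 · Orozco: $10,650 · Chaudhri: $20,500 · Bergstrom: $35,250 · Vance: $27,450

Floor area total: 32,587.
Raw shares: Delacroix 9,362/32,587 × $131,750 = 37,850.78; Orozco 2,640/32,587 × $131,750 = 10,673.58; Chaudhri 5,072/32,587 × $131,750 = 20,506.21; Bergstrom 8,722/32,587 × $131,750 = 35,263.25; Vance 6,791/32,587 × $131,750 = 27,456.17.
At nearest $50: Delacroix $37,850; Orozco $10,650; Chaudhri $20,500; Bergstrom $35,250; Vance $27,450. Sum = $131,700.
Difference $131,750 − $131,700 = +$50 applied to largest floor area (Delacroix): Delacroix becomes $37,900.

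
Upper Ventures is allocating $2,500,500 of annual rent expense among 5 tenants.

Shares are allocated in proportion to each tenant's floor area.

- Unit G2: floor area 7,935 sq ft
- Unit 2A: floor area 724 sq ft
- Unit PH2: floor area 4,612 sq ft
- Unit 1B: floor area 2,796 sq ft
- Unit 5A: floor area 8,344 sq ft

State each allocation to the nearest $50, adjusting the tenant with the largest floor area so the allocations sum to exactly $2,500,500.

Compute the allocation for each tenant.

Unit G2: $812,800; Unit 2A: $74,150; Unit PH2: $472,400; Unit 1B: $286,400; Unit 5A: $854,750

Sum of floor area: 24,411.
Raw shares: Unit G2 7,935/24,411 × $2,500,500 = 812,808.47; Unit 2A 724/24,411 × $2,500,500 = 74,161.73; Unit PH2 4,612/24,411 × $2,500,500 = 472,422.51; Unit 1B 2,796/24,411 × $2,500,500 = 286,403.59; Unit 5A 8,344/24,411 × $2,500,500 = 854,703.70.
Rounded to nearest $50: Unit G2 $812,800; Unit 2A $74,150; Unit PH2 $472,400; Unit 1B $286,400; Unit 5A $854,700. Sum = $2,500,450.
Difference $2,500,500 − $2,500,450 = +$50 applied to largest floor area (Unit 5A): Unit 5A becomes $854,750.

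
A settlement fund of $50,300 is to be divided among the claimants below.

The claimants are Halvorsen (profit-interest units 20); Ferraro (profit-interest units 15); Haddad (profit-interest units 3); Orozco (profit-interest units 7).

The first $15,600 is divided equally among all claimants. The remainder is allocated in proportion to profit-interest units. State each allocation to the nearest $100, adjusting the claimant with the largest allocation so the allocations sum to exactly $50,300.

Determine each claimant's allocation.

Halvorsen: $19,300 | Ferraro: $15,500 | Haddad: $6,200 | Orozco: $9,300

First tranche $15,600 split equally: $3,900 each.
Remainder $34,700 by profit-interest units (total 45): Halvorsen 15,422.22 → $15,400; Ferraro 11,566.67 → $11,600; Haddad 2,313.33 → $2,300; Orozco 5,397.78 → $5,400.
Totals: Halvorsen $3,900 + $15,400 = $19,300; Ferraro $3,900 + $11,600 = $15,500; Haddad $3,900 + $2,300 = $6,200; Orozco $3,900 + $5,400 = $9,300.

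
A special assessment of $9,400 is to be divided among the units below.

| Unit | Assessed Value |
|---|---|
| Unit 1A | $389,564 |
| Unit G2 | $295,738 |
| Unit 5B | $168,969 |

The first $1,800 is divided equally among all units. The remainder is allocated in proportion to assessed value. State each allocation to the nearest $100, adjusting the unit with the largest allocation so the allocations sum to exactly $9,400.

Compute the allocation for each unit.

Unit 1A: $4,100 | Unit G2: $3,200 | Unit 5B: $2,100

$1,800 shared equally gives $600 per unit.
Remainder $7,600 by assessed value (total 854,271): Unit 1A 3,465.75 → $3,500; Unit G2 2,631.03 → $2,600; Unit 5B 1,503.23 → $1,500.
Totals: Unit 1A $600 + $3,500 = $4,100; Unit G2 $600 + $2,600 = $3,200; Unit 5B $600 + $1,500 = $2,100.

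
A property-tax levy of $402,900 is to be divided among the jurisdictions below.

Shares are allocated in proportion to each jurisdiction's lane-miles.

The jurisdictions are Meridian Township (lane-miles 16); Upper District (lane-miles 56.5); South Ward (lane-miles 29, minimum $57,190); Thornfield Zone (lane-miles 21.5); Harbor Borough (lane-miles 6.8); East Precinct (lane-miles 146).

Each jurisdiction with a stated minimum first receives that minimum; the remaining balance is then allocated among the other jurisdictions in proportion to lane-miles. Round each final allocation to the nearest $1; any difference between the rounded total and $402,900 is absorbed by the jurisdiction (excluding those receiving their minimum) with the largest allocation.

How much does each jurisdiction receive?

Guaranteed amounts: South Ward $57,190. Balance $345,710.
Balance split over remaining lane-miles 246.8: Meridian Township 22,412.32 → $22,412; Upper District 79,143.497 → $79,143; Thornfield Zone 30,116.55 → $30,117; Harbor Borough 9,525.24 → $9,525; East Precinct 204,512.40 → $204,512.
Rounding difference +$1 applied to East Precinct → $204,513.

Meridian Township: $22,412 · Upper District: $79,143 · South Ward: $57,190 · Thornfield Zone: $30,117 · Harbor Borough: $9,525 · East Precinct: $204,513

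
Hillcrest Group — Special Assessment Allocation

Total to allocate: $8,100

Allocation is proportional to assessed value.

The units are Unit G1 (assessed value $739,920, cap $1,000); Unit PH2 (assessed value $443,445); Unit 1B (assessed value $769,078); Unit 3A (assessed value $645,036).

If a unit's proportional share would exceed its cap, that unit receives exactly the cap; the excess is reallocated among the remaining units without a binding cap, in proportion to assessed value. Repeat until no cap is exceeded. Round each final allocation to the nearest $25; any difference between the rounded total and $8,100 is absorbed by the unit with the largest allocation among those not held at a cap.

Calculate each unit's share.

Unit G1: $1,000 · Unit PH2: $1,700 · Unit 1B: $2,925 · Unit 3A: $2,475

Sum of assessed value: 2,597,479.
Pro-rata shares before constraints: Unit G1 2,307.37; Unit PH2 1,382.84; Unit 1B 2,398.30; Unit 3A 2,011.49.
Held at cap: Unit G1 ($1,000); residual $7,100 reallocated over remaining assessed value 1,857,559.
Redistributed shares: Unit PH2 1,694.94 → $1,700; Unit 1B 2,939.59 → $2,950; Unit 3A 2,465.47 → $2,475.
Rounding difference −$25 applied to Unit 1B → $2,925.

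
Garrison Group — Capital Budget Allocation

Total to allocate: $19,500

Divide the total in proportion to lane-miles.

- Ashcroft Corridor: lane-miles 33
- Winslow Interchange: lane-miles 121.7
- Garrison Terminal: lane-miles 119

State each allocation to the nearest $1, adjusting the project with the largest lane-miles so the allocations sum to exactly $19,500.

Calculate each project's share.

Sum of lane-miles: 33 + 121.7 + 119 = 273.7.
Raw shares: Ashcroft Corridor 2,351.11; Winslow Interchange 8,670.62; Garrison Terminal 8,478.26.
At nearest $1: Ashcroft Corridor $2,351; Winslow Interchange $8,671; Garrison Terminal $8,478. Sum = $19,500.
Sum already equals the total — no adjustment.

Ashcroft Corridor: $2,351 · Winslow Interchange: $8,671 · Garrison Terminal: $8,478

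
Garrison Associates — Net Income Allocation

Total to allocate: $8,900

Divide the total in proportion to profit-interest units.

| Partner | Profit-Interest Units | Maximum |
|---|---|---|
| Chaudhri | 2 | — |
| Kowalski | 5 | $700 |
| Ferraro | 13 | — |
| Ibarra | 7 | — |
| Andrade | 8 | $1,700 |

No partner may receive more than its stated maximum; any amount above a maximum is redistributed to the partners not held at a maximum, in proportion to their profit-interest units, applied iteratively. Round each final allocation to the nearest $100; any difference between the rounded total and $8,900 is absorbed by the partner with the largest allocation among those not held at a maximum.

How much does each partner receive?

Chaudhri: $600 · Kowalski: $700 · Ferraro: $3,800 · Ibarra: $2,100 · Andrade: $1,700

Sum of profit-interest units: 35.
Unconstrained shares: Chaudhri 508.57; Kowalski 1,271.43; Ferraro 3,305.71; Ibarra 1,780.00; Andrade 2,034.29.
Held at cap: Kowalski ($700), Andrade ($1,700); remaining pool $6,500 reallocated over remaining profit-interest units 22.
Shares after redistribution: Chaudhri 590.91 → $600; Ferraro 3,840.91 → $3,800; Ibarra 2,068.18 → $2,100.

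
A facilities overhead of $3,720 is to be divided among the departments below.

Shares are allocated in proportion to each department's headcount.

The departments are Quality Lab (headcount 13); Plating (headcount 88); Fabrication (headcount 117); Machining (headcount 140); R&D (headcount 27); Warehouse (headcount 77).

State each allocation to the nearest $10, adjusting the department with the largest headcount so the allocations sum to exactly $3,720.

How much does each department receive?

Combined headcount = 13 + 88 + 117 + 140 + 27 + 77 = 462.
Proportional shares: Quality Lab 104.68; Plating 708.57; Fabrication 942.08; Machining 1,127.27; R&D 217.40; Warehouse 620.00.
Rounded to nearest $10: Quality Lab $100; Plating $710; Fabrication $940; Machining $1,130; R&D $220; Warehouse $620. Sum = $3,720.
Sum already equals the total — no adjustment.

Quality Lab: $100; Plating: $710; Fabrication: $940; Machining: $1,130; R&D: $220; Warehouse: $620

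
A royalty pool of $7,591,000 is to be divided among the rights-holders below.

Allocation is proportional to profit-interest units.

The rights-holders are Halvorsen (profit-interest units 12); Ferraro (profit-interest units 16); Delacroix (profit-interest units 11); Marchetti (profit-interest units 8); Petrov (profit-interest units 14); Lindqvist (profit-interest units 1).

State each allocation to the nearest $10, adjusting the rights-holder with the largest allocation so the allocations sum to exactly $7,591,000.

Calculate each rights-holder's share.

Halvorsen: $1,469,230 · Ferraro: $1,958,960 · Delacroix: $1,346,790 · Marchetti: $979,480 · Petrov: $1,714,100 · Lindqvist: $122,440

Combined profit-interest units = 62.
Raw shares: Halvorsen 12/62 × $7,591,000 = 1,469,225.81; Ferraro 16/62 × $7,591,000 = 1,958,967.74; Delacroix 11/62 × $7,591,000 = 1,346,790.32; Marchetti 8/62 × $7,591,000 = 979,483.87; Petrov 14/62 × $7,591,000 = 1,714,096.77; Lindqvist 1/62 × $7,591,000 = 122,435.48.
Rounded to nearest $10: Halvorsen $1,469,230; Ferraro $1,958,970; Delacroix $1,346,790; Marchetti $979,480; Petrov $1,714,100; Lindqvist $122,440. Sum = $7,591,010.
Difference $7,591,000 − $7,591,010 = −$10 applied to largest allocation (Ferraro): Ferraro becomes $1,958,960.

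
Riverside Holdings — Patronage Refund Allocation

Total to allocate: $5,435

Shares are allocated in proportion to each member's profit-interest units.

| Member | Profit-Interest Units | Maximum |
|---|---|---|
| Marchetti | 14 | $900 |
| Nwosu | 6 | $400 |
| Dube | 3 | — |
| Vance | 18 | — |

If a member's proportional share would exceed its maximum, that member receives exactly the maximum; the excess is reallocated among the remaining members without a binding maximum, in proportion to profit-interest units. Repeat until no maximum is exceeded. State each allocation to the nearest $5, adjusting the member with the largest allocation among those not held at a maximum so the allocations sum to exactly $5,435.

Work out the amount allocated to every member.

Marchetti: $900 · Nwosu: $400 · Dube: $590 · Vance: $3,545

Total profit-interest units = 41.
Proportional shares (ignoring caps): Marchetti 1,855.85; Nwosu 795.37; Dube 397.68; Vance 2,386.10.
Held at cap: Marchetti ($900), Nwosu ($400); balance $4,135 reallocated over remaining profit-interest units 21.
Remaining shares: Dube 590.71 → $590; Vance 3,544.29 → $3,545.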